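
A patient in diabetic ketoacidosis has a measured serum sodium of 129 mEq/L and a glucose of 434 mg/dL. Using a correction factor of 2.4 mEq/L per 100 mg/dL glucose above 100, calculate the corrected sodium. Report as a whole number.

137 mEq/L

Corrected Na = measured Na + 2.4 · (glucose − 100)/100
= 129 + 2.4 · (434 − 100)/100
= 129 + 8
= 137 mEq/L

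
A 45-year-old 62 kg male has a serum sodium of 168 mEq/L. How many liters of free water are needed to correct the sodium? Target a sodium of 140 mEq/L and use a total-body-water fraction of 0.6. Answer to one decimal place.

7.4 L

TBW = 0.6 · 62 = 37.2 L
Free water deficit = TBW · (Na/140 − 1)
= 37.2 · (168/140 − 1)
= 37.2 · 0.2
= 7.44 L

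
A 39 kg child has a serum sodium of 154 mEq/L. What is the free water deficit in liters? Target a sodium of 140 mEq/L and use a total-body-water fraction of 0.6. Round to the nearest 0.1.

TBW = 0.6 · 39 = 23.4 L
Free water deficit = TBW · (Na/140 − 1)
= 23.4 · (154/140 − 1)
= 23.4 · 0.1
= 2.34 L

2.3 L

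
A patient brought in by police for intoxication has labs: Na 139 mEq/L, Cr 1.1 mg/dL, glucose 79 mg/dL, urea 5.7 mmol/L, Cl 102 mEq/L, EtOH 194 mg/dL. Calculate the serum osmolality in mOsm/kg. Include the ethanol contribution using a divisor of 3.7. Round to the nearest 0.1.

Calculated osmolality = 2·Na + glucose/18 + urea + ethanol/3.7
= 2·139 + 79/18 + 5.7 + 194/3.7
= 278 + 4.39 + 5.70 + 52.43
= 340.52 mOsm/kg

340.5 mOsm/kg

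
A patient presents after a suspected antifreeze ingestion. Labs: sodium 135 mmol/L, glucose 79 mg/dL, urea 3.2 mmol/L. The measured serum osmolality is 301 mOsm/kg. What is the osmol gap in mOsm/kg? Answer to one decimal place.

23.4 mOsm/kg

Calculated osmolality = 2·Na + glucose/18 + urea
= 2·135 + 79/18 + 3.2
= 270 + 4.39 + 3.20
= 277.59 mOsm/kg ≈ 277.6 mOsm/kg
Osmolar gap = measured − calculated = 301 − 277.6 = 23.4 mOsm/kg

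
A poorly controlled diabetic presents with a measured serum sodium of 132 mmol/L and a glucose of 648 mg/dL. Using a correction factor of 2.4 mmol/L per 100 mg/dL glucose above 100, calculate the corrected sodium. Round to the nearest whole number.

Corrected Na = measured Na + 2.4 · (glucose − 100)/100
= 132 + 2.4 · (648 − 100)/100
= 132 + 13.2
= 145.2 mmol/L

145 mmol/L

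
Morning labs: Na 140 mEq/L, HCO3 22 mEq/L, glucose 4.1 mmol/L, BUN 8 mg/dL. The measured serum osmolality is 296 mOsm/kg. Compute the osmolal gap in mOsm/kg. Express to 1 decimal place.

9.0 mOsm/kg

Calculated osmolality = 2·Na + glucose + BUN/2.8
= 2·140 + 4.1 + 8/2.8
= 280 + 4.10 + 2.86
= 286.96 mOsm/kg ≈ 287.0 mOsm/kg
Osmolar gap = measured − calculated = 296 − 287.0 = 9.0 mOsm/kg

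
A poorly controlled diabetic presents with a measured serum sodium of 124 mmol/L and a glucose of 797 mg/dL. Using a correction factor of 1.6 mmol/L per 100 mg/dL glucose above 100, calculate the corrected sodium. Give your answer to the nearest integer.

Corrected Na = measured Na + 1.6 · (glucose − 100)/100
= 124 + 1.6 · (797 − 100)/100
= 124 + 11.2
= 135.2 mmol/L

135 mmol/L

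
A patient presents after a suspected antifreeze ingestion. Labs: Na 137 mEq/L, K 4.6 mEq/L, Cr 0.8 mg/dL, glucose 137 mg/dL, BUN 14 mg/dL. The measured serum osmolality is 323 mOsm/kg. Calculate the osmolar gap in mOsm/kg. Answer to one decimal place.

Calculated osmolality = 2·Na + glucose/18 + BUN/2.8
= 2·137 + 137/18 + 14/2.8
= 274 + 7.61 + 5
= 286.61 mOsm/kg ≈ 286.6 mOsm/kg
Osmolar gap = measured − calculated = 323 − 286.6 = 36.4 mOsm/kg

36.4 mOsm/kg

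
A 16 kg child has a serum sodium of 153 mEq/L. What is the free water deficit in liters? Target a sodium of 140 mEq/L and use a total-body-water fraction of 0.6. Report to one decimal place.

0.9 L

TBW = 0.6 · 16 = 9.6 L
Free water deficit = TBW · (Na/140 − 1)
= 9.6 · (153/140 − 1)
= 9.6 · 0.0929
= 0.89 L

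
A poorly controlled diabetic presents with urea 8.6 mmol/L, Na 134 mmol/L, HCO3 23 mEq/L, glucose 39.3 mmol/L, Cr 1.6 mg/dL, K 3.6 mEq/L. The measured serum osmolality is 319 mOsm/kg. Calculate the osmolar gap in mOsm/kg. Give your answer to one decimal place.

3.1 mOsm/kg

Calculated osmolality = 2·Na + glucose + urea
= 2·134 + 39.3 + 8.6
= 268 + 39.30 + 8.60
= 315.9 mOsm/kg ≈ 315.9 mOsm/kg
Osmolar gap = measured − calculated = 319 − 315.9 = 3.1 mOsm/kg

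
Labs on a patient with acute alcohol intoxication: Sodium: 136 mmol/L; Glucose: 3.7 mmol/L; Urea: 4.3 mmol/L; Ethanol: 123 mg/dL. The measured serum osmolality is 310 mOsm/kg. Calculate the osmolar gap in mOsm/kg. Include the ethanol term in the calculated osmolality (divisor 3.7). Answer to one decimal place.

Calculated osmolality = 2·Na + glucose + urea + ethanol/3.7
= 2·136 + 3.7 + 4.3 + 123/3.7
= 272 + 3.70 + 4.30 + 33.24
= 313.24 mOsm/kg ≈ 313.2 mOsm/kg
Osmolar gap = measured − calculated = 310 − 313.2 = -3.2 mOsm/kg

-3.2 mOsm/kg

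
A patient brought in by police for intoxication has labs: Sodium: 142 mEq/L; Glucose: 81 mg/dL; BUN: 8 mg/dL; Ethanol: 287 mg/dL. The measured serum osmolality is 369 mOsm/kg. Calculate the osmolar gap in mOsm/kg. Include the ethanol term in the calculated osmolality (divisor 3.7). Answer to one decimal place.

0.1 mOsm/kg

Calculated osmolality = 2·Na + glucose/18 + BUN/2.8 + ethanol/3.7
= 2·142 + 81/18 + 8/2.8 + 287/3.7
= 284 + 4.50 + 2.86 + 77.57
= 368.93 mOsm/kg ≈ 368.9 mOsm/kg
Osmolar gap = measured − calculated = 369 − 368.9 = 0.1 mOsm/kg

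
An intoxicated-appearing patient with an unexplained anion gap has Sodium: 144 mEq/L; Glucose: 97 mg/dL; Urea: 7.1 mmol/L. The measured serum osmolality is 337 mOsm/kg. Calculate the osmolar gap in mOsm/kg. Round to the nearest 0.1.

Calculated osmolality = 2·Na + glucose/18 + urea
= 2·144 + 97/18 + 7.1
= 288 + 5.39 + 7.10
= 300.49 mOsm/kg ≈ 300.5 mOsm/kg
Osmolar gap = measured − calculated = 337 − 300.5 = 36.5 mOsm/kg

36.5 mOsm/kg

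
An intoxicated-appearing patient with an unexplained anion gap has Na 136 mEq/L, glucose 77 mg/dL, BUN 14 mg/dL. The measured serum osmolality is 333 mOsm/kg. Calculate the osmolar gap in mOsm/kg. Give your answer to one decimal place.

51.7 mOsm/kg

Calculated osmolality = 2·Na + glucose/18 + BUN/2.8
= 2·136 + 77/18 + 14/2.8
= 272 + 4.28 + 5
= 281.28 mOsm/kg ≈ 281.3 mOsm/kg
Osmolar gap = measured − calculated = 333 − 281.3 = 51.7 mOsm/kg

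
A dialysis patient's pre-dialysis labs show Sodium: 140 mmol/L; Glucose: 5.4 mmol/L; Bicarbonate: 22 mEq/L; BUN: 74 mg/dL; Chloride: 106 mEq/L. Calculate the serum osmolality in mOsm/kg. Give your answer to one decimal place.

311.8 mOsm/kg

Calculated osmolality = 2·Na + glucose + BUN/2.8
= 2·140 + 5.4 + 74/2.8
= 280 + 5.40 + 26.43
= 311.83 mOsm/kg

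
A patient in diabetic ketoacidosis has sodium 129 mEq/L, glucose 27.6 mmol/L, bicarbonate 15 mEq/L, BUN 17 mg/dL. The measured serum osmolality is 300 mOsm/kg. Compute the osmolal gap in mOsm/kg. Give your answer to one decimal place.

Calculated osmolality = 2·Na + glucose + BUN/2.8
= 2·129 + 27.6 + 17/2.8
= 258 + 27.60 + 6.07
= 291.67 mOsm/kg ≈ 291.7 mOsm/kg
Osmolar gap = measured − calculated = 300 − 291.7 = 8.3 mOsm/kg

8.3 mOsm/kg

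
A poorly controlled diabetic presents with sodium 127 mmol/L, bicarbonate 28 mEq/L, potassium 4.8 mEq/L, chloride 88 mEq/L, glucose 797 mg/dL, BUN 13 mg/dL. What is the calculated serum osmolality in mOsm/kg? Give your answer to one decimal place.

Calculated osmolality = 2·Na + glucose/18 + BUN/2.8
= 2·127 + 797/18 + 13/2.8
= 254 + 44.28 + 4.64
= 302.92 mOsm/kg

302.9 mOsm/kg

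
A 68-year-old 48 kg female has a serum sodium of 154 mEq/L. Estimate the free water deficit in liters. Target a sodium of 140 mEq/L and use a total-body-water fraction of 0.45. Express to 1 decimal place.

TBW = 0.45 · 48 = 21.6 L
Free water deficit = TBW · (Na/140 − 1)
= 21.6 · (154/140 − 1)
= 21.6 · 0.1
= 2.16 L

2.2 L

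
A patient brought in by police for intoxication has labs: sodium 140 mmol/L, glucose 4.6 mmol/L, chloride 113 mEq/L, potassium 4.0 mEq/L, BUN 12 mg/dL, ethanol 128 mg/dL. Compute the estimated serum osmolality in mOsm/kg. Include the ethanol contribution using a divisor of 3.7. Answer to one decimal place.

Calculated osmolality = 2·Na + glucose + BUN/2.8 + ethanol/3.7
= 2·140 + 4.6 + 12/2.8 + 128/3.7
= 280 + 4.60 + 4.29 + 34.59
= 323.48 mOsm/kg

323.5 mOsm/kg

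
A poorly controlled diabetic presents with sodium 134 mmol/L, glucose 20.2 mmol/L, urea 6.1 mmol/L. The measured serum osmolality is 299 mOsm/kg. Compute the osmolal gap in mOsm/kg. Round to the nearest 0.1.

Calculated osmolality = 2·Na + glucose + urea
= 2·134 + 20.2 + 6.1
= 268 + 20.20 + 6.10
= 294.3 mOsm/kg ≈ 294.3 mOsm/kg
Osmolar gap = measured − calculated = 299 − 294.3 = 4.7 mOsm/kg

4.7 mOsm/kg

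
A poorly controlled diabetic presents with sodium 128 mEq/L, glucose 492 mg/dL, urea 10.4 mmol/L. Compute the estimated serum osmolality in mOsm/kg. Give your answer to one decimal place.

Calculated osmolality = 2·Na + glucose/18 + urea
= 2·128 + 492/18 + 10.4
= 256 + 27.33 + 10.40
= 293.73 mOsm/kg

293.7 mOsm/kg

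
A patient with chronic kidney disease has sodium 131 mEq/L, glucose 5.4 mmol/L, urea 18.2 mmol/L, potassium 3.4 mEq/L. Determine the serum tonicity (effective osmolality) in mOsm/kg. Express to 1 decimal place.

267.4 mOsm/kg

Effective osmolality excludes urea (freely permeant across cell membranes):
2·Na + glucose
= 2·131 + 5.4
= 262 + 5.4
= 267.4 mOsm/kg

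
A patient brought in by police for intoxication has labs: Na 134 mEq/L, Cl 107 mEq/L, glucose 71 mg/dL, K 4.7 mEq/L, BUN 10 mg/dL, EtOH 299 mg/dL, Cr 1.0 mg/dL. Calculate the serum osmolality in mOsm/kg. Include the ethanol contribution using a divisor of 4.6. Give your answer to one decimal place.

340.5 mOsm/kg

Calculated osmolality = 2·Na + glucose/18 + BUN/2.8 + ethanol/4.6
= 2·134 + 71/18 + 10/2.8 + 299/4.6
= 268 + 3.94 + 3.57 + 65
= 340.51 mOsm/kg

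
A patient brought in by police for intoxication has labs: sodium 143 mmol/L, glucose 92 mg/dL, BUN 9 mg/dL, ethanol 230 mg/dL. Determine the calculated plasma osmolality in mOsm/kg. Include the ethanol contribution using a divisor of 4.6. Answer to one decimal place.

Calculated osmolality = 2·Na + glucose/18 + BUN/2.8 + ethanol/4.6
= 2·143 + 92/18 + 9/2.8 + 230/4.6
= 286 + 5.11 + 3.21 + 50
= 344.32 mOsm/kg

344.3 mOsm/kg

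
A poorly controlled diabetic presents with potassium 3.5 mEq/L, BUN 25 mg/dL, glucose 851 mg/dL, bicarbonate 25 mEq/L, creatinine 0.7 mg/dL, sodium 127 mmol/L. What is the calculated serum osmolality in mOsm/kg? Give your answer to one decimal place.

Calculated osmolality = 2·Na + glucose/18 + BUN/2.8
= 2·127 + 851/18 + 25/2.8
= 254 + 47.28 + 8.93
= 310.21 mOsm/kg

310.2 mOsm/kg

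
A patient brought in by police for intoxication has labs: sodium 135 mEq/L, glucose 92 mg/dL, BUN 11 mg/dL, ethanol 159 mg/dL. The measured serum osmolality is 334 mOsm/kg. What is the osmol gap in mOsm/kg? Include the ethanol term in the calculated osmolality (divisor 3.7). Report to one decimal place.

12.0 mOsm/kg

Calculated osmolality = 2·Na + glucose/18 + BUN/2.8 + ethanol/3.7
= 2·135 + 92/18 + 11/2.8 + 159/3.7
= 270 + 5.11 + 3.93 + 42.97
= 322.01 mOsm/kg ≈ 322.0 mOsm/kg
Osmolar gap = measured − calculated = 334 − 322.0 = 12.0 mOsm/kg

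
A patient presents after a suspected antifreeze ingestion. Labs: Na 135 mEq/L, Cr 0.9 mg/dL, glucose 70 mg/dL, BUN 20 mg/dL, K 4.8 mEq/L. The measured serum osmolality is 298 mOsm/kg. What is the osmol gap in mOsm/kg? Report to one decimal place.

Calculated osmolality = 2·Na + glucose/18 + BUN/2.8
= 2·135 + 70/18 + 20/2.8
= 270 + 3.89 + 7.14
= 281.03 mOsm/kg ≈ 281.0 mOsm/kg
Osmolar gap = measured − calculated = 298 − 281.0 = 17.0 mOsm/kg

17.0 mOsm/kg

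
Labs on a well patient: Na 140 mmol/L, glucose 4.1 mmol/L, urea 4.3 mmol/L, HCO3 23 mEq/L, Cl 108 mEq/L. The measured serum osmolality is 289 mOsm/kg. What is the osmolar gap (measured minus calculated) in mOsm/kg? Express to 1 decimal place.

0.6 mOsm/kg

Calculated osmolality = 2·Na + glucose + urea
= 2·140 + 4.1 + 4.3
= 280 + 4.10 + 4.30
= 288.4 mOsm/kg ≈ 288.4 mOsm/kg
Osmolar gap = measured − calculated = 289 − 288.4 = 0.6 mOsm/kg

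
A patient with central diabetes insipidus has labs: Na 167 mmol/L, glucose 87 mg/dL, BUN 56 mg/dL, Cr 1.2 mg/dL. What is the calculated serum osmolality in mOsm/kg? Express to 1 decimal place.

Calculated osmolality = 2·Na + glucose/18 + BUN/2.8
= 2·167 + 87/18 + 56/2.8
= 334 + 4.83 + 20
= 358.83 mOsm/kg

358.8 mOsm/kg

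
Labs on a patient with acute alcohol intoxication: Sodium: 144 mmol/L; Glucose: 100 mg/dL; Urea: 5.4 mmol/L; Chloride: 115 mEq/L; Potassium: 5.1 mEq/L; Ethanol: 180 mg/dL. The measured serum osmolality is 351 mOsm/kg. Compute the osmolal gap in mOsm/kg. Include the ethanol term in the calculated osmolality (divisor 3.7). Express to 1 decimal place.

3.4 mOsm/kg

Calculated osmolality = 2·Na + glucose/18 + urea + ethanol/3.7
= 2·144 + 100/18 + 5.4 + 180/3.7
= 288 + 5.56 + 5.40 + 48.65
= 347.61 mOsm/kg ≈ 347.6 mOsm/kg
Osmolar gap = measured − calculated = 351 − 347.6 = 3.4 mOsm/kg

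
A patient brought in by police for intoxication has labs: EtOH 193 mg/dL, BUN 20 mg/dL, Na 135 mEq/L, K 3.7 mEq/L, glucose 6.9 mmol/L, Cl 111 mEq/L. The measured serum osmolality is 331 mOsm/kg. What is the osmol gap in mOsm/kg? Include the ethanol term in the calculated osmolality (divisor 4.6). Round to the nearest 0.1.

Calculated osmolality = 2·Na + glucose + BUN/2.8 + ethanol/4.6
= 2·135 + 6.9 + 20/2.8 + 193/4.6
= 270 + 6.90 + 7.14 + 41.96
= 326 mOsm/kg ≈ 326.0 mOsm/kg
Osmolar gap = measured − calculated = 331 − 326.0 = 5.0 mOsm/kg

5.0 mOsm/kg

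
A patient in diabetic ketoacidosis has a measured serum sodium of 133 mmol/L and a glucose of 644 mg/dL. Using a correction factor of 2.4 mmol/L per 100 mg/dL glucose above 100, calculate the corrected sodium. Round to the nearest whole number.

Corrected Na = measured Na + 2.4 · (glucose − 100)/100
= 133 + 2.4 · (644 − 100)/100
= 133 + 13.1
= 146.1 mmol/L

146 mmol/L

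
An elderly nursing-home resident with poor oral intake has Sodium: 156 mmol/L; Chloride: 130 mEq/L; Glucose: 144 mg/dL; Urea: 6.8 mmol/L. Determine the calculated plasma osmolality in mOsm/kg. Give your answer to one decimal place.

Calculated osmolality = 2·Na + glucose/18 + urea
= 2·156 + 144/18 + 6.8
= 312 + 8 + 6.80
= 326.8 mOsm/kg

326.8 mOsm/kg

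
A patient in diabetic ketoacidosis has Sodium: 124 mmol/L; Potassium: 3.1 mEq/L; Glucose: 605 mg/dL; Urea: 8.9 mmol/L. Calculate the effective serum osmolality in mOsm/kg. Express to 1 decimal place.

281.6 mOsm/kg

Effective osmolality excludes urea (freely permeant across cell membranes):
2·Na + glucose/18
= 2·124 + 605/18
= 248 + 33.61
= 281.61 mOsm/kg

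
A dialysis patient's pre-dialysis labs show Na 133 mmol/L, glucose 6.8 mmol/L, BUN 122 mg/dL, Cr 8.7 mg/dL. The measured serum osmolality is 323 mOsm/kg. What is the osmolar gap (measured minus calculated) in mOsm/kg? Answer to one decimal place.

Calculated osmolality = 2·Na + glucose + BUN/2.8
= 2·133 + 6.8 + 122/2.8
= 266 + 6.80 + 43.57
= 316.37 mOsm/kg ≈ 316.4 mOsm/kg
Osmolar gap = measured − calculated = 323 − 316.4 = 6.6 mOsm/kg

6.6 mOsm/kg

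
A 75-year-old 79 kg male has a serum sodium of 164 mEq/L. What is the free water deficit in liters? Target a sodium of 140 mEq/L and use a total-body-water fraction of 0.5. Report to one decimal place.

TBW = 0.5 · 79 = 39.5 L
Free water deficit = TBW · (Na/140 − 1)
= 39.5 · (164/140 − 1)
= 39.5 · 0.1714
= 6.77 L

6.8 L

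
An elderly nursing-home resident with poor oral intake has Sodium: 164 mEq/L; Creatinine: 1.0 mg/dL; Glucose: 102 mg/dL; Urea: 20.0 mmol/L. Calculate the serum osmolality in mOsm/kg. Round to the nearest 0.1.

Calculated osmolality = 2·Na + glucose/18 + urea
= 2·164 + 102/18 + 20
= 328 + 5.67 + 20
= 353.67 mOsm/kg

353.7 mOsm/kg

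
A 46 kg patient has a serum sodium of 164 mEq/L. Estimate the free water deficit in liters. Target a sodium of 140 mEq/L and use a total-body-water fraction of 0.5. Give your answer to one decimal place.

TBW = 0.5 · 46 = 23 L
Free water deficit = TBW · (Na/140 − 1)
= 23 · (164/140 − 1)
= 23 · 0.1714
= 3.94 L

3.9 L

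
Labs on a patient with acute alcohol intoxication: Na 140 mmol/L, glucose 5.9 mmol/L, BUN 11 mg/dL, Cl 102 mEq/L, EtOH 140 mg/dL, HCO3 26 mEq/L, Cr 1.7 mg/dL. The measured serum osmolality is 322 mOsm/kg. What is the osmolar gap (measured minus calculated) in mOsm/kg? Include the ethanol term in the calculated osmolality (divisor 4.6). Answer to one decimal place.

1.7 mOsm/kg

Calculated osmolality = 2·Na + glucose + BUN/2.8 + ethanol/4.6
= 2·140 + 5.9 + 11/2.8 + 140/4.6
= 280 + 5.90 + 3.93 + 30.43
= 320.26 mOsm/kg ≈ 320.3 mOsm/kg
Osmolar gap = measured − calculated = 322 − 320.3 = 1.7 mOsm/kg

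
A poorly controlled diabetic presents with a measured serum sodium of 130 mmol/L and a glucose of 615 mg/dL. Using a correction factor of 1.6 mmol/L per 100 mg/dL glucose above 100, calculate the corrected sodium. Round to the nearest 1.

138 mmol/L

Corrected Na = measured Na + 1.6 · (glucose − 100)/100
= 130 + 1.6 · (615 − 100)/100
= 130 + 8.2
= 138.2 mmol/L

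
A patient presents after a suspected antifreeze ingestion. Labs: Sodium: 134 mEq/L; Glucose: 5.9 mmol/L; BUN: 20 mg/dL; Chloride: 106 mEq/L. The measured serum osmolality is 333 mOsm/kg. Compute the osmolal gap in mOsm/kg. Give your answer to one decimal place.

52.0 mOsm/kg

Calculated osmolality = 2·Na + glucose + BUN/2.8
= 2·134 + 5.9 + 20/2.8
= 268 + 5.90 + 7.14
= 281.04 mOsm/kg ≈ 281.0 mOsm/kg
Osmolar gap = measured − calculated = 333 − 281.0 = 52.0 mOsm/kg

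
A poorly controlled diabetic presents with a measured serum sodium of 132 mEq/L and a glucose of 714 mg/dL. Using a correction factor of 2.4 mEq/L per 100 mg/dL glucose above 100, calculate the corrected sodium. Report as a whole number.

Corrected Na = measured Na + 2.4 · (glucose − 100)/100
= 132 + 2.4 · (714 − 100)/100
= 132 + 14.7
= 146.7 mEq/L

147 mEq/L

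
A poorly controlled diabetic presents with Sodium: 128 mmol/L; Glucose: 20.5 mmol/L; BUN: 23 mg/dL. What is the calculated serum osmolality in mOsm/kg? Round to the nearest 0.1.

284.7 mOsm/kg

Calculated osmolality = 2·Na + glucose + BUN/2.8
= 2·128 + 20.5 + 23/2.8
= 256 + 20.50 + 8.21
= 284.71 mOsm/kg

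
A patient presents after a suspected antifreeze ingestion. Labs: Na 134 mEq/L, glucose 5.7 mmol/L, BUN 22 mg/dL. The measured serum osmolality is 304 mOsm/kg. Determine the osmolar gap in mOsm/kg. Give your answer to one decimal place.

Calculated osmolality = 2·Na + glucose + BUN/2.8
= 2·134 + 5.7 + 22/2.8
= 268 + 5.70 + 7.86
= 281.56 mOsm/kg ≈ 281.6 mOsm/kg
Osmolar gap = measured − calculated = 304 − 281.6 = 22.4 mOsm/kg

22.4 mOsm/kg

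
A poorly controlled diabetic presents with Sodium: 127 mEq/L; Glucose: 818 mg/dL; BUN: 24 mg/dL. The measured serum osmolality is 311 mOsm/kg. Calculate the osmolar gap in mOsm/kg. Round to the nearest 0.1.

Calculated osmolality = 2·Na + glucose/18 + BUN/2.8
= 2·127 + 818/18 + 24/2.8
= 254 + 45.44 + 8.57
= 308.01 mOsm/kg ≈ 308.0 mOsm/kg
Osmolar gap = measured − calculated = 311 − 308.0 = 3.0 mOsm/kg

3.0 mOsm/kg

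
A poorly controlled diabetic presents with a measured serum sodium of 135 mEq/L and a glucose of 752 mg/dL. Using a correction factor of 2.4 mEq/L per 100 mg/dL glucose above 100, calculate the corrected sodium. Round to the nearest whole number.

Corrected Na = measured Na + 2.4 · (glucose − 100)/100
= 135 + 2.4 · (752 − 100)/100
= 135 + 15.6
= 150.6 mEq/L

151 mEq/L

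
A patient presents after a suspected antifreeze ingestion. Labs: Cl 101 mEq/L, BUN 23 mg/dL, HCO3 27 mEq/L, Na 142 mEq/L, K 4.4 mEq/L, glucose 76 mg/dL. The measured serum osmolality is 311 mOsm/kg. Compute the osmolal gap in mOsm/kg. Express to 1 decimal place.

Calculated osmolality = 2·Na + glucose/18 + BUN/2.8
= 2·142 + 76/18 + 23/2.8
= 284 + 4.22 + 8.21
= 296.43 mOsm/kg ≈ 296.4 mOsm/kg
Osmolar gap = measured − calculated = 311 − 296.4 = 14.6 mOsm/kg

14.6 mOsm/kg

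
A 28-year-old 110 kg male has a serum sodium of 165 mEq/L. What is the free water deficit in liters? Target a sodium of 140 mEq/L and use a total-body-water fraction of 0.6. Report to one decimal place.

11.8 L

TBW = 0.6 · 110 = 66 L
Free water deficit = TBW · (Na/140 − 1)
= 66 · (165/140 − 1)
= 66 · 0.1786
= 11.79 L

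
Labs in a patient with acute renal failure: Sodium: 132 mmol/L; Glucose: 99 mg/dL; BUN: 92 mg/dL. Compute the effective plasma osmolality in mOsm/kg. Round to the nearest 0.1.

269.5 mOsm/kg

Effective osmolality excludes urea (freely permeant across cell membranes):
2·Na + glucose/18
= 2·132 + 99/18
= 264 + 5.5
= 269.5 mOsm/kg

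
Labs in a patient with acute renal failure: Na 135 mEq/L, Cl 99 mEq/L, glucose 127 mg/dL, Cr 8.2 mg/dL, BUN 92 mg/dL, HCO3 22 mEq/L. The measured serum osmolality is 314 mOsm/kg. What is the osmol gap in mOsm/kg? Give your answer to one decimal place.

4.1 mOsm/kg

Calculated osmolality = 2·Na + glucose/18 + BUN/2.8
= 2·135 + 127/18 + 92/2.8
= 270 + 7.06 + 32.86
= 309.92 mOsm/kg ≈ 309.9 mOsm/kg
Osmolar gap = measured − calculated = 314 − 309.9 = 4.1 mOsm/kg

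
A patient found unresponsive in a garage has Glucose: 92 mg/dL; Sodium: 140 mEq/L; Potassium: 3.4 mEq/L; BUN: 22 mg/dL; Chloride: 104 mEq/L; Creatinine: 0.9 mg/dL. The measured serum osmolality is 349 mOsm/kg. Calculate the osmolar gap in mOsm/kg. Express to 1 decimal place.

Calculated osmolality = 2·Na + glucose/18 + BUN/2.8
= 2·140 + 92/18 + 22/2.8
= 280 + 5.11 + 7.86
= 292.97 mOsm/kg ≈ 293.0 mOsm/kg
Osmolar gap = measured − calculated = 349 − 293.0 = 56.0 mOsm/kg

56.0 mOsm/kg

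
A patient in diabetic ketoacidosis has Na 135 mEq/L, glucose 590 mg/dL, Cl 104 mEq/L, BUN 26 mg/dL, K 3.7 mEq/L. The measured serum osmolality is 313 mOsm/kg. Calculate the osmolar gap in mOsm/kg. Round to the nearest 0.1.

Calculated osmolality = 2·Na + glucose/18 + BUN/2.8
= 2·135 + 590/18 + 26/2.8
= 270 + 32.78 + 9.29
= 312.07 mOsm/kg ≈ 312.1 mOsm/kg
Osmolar gap = measured − calculated = 313 − 312.1 = 0.9 mOsm/kg

0.9 mOsm/kg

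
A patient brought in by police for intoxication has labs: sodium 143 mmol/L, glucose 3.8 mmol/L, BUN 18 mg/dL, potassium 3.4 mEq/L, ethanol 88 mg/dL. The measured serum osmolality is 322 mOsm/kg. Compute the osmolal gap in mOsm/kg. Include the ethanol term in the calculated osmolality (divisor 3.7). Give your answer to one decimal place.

2.0 mOsm/kg

Calculated osmolality = 2·Na + glucose + BUN/2.8 + ethanol/3.7
= 2·143 + 3.8 + 18/2.8 + 88/3.7
= 286 + 3.80 + 6.43 + 23.78
= 320.01 mOsm/kg ≈ 320.0 mOsm/kg
Osmolar gap = measured − calculated = 322 − 320.0 = 2.0 mOsm/kg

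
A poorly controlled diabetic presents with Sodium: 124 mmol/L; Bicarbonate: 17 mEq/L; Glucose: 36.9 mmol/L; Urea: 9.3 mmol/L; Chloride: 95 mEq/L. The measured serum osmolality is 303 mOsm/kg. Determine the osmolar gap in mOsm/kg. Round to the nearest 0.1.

Calculated osmolality = 2·Na + glucose + urea
= 2·124 + 36.9 + 9.3
= 248 + 36.90 + 9.30
= 294.2 mOsm/kg ≈ 294.2 mOsm/kg
Osmolar gap = measured − calculated = 303 − 294.2 = 8.8 mOsm/kg

8.8 mOsm/kg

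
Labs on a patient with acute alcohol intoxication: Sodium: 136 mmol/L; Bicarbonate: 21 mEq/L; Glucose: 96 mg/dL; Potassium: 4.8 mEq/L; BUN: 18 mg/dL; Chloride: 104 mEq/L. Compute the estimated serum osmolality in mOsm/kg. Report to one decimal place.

283.8 mOsm/kg

Calculated osmolality = 2·Na + glucose/18 + BUN/2.8
= 2·136 + 96/18 + 18/2.8
= 272 + 5.33 + 6.43
= 283.76 mOsm/kg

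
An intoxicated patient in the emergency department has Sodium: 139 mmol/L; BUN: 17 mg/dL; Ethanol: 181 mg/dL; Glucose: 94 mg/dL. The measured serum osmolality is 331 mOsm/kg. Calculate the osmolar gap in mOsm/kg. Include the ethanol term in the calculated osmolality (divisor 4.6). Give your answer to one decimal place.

Calculated osmolality = 2·Na + glucose/18 + BUN/2.8 + ethanol/4.6
= 2·139 + 94/18 + 17/2.8 + 181/4.6
= 278 + 5.22 + 6.07 + 39.35
= 328.64 mOsm/kg ≈ 328.6 mOsm/kg
Osmolar gap = measured − calculated = 331 − 328.6 = 2.4 mOsm/kg

2.4 mOsm/kg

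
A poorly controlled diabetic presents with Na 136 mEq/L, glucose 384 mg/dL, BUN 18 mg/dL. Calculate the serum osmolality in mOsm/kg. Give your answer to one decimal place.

Calculated osmolality = 2·Na + glucose/18 + BUN/2.8
= 2·136 + 384/18 + 18/2.8
= 272 + 21.33 + 6.43
= 299.76 mOsm/kg

299.8 mOsm/kg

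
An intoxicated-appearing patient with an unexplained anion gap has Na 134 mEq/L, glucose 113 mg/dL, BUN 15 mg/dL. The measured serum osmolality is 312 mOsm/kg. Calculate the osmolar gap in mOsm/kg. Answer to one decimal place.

32.4 mOsm/kg

Calculated osmolality = 2·Na + glucose/18 + BUN/2.8
= 2·134 + 113/18 + 15/2.8
= 268 + 6.28 + 5.36
= 279.64 mOsm/kg ≈ 279.6 mOsm/kg
Osmolar gap = measured − calculated = 312 − 279.6 = 32.4 mOsm/kg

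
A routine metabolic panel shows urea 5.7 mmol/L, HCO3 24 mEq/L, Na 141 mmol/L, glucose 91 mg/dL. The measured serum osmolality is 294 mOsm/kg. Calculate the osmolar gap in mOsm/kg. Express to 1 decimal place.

1.2 mOsm/kg

Calculated osmolality = 2·Na + glucose/18 + urea
= 2·141 + 91/18 + 5.7
= 282 + 5.06 + 5.70
= 292.76 mOsm/kg ≈ 292.8 mOsm/kg
Osmolar gap = measured − calculated = 294 − 292.8 = 1.2 mOsm/kg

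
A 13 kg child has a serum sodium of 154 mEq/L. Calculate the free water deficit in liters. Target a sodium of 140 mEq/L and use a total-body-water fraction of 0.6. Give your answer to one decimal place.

0.8 L

TBW = 0.6 · 13 = 7.8 L
Free water deficit = TBW · (Na/140 − 1)
= 7.8 · (154/140 − 1)
= 7.8 · 0.1
= 0.78 L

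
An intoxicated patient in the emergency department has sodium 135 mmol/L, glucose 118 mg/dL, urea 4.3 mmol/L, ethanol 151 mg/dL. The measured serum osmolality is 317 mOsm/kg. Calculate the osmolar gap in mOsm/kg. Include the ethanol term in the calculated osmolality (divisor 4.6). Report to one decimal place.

3.3 mOsm/kg

Calculated osmolality = 2·Na + glucose/18 + urea + ethanol/4.6
= 2·135 + 118/18 + 4.3 + 151/4.6
= 270 + 6.56 + 4.30 + 32.83
= 313.69 mOsm/kg ≈ 313.7 mOsm/kg
Osmolar gap = measured − calculated = 317 − 313.7 = 3.3 mOsm/kg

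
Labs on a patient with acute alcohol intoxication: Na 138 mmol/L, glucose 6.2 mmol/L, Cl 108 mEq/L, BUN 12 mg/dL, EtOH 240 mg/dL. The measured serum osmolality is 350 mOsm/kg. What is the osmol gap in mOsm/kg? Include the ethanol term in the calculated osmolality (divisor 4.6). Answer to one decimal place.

11.3 mOsm/kg

Calculated osmolality = 2·Na + glucose + BUN/2.8 + ethanol/4.6
= 2·138 + 6.2 + 12/2.8 + 240/4.6
= 276 + 6.20 + 4.29 + 52.17
= 338.66 mOsm/kg ≈ 338.7 mOsm/kg
Osmolar gap = measured − calculated = 350 − 338.7 = 11.3 mOsm/kg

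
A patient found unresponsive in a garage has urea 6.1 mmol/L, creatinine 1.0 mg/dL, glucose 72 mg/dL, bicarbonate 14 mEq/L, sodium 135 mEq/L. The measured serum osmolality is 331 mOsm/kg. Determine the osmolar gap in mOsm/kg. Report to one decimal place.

Calculated osmolality = 2·Na + glucose/18 + urea
= 2·135 + 72/18 + 6.1
= 270 + 4 + 6.10
= 280.1 mOsm/kg ≈ 280.1 mOsm/kg
Osmolar gap = measured − calculated = 331 − 280.1 = 50.9 mOsm/kg

50.9 mOsm/kg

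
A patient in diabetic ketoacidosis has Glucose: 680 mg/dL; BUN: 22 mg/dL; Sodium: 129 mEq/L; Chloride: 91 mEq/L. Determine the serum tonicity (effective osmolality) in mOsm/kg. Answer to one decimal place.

Effective osmolality excludes urea (freely permeant across cell membranes):
2·Na + glucose/18
= 2·129 + 680/18
= 258 + 37.78
= 295.78 mOsm/kg

295.8 mOsm/kg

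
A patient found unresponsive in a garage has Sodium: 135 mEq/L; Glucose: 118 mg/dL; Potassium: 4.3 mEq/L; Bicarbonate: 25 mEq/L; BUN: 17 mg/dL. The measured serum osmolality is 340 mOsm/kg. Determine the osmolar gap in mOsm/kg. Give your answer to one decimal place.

57.4 mOsm/kg

Calculated osmolality = 2·Na + glucose/18 + BUN/2.8
= 2·135 + 118/18 + 17/2.8
= 270 + 6.56 + 6.07
= 282.63 mOsm/kg ≈ 282.6 mOsm/kg
Osmolar gap = measured − calculated = 340 − 282.6 = 57.4 mOsm/kg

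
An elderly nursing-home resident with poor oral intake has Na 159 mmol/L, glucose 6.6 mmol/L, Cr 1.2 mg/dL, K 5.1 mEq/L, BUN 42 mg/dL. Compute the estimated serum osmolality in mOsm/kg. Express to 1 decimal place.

339.6 mOsm/kg

Calculated osmolality = 2·Na + glucose + BUN/2.8
= 2·159 + 6.6 + 42/2.8
= 318 + 6.60 + 15
= 339.6 mOsm/kg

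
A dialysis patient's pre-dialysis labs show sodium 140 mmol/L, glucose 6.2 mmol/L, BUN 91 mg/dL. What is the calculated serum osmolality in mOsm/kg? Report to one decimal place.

Calculated osmolality = 2·Na + glucose + BUN/2.8
= 2·140 + 6.2 + 91/2.8
= 280 + 6.20 + 32.50
= 318.7 mOsm/kg

318.7 mOsm/kg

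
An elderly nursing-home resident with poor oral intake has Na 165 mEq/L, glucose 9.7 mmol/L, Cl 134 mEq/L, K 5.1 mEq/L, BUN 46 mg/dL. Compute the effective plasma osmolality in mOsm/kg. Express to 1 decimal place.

Effective osmolality excludes urea (freely permeant across cell membranes):
2·Na + glucose
= 2·165 + 9.7
= 330 + 9.7
= 339.7 mOsm/kg

339.7 mOsm/kg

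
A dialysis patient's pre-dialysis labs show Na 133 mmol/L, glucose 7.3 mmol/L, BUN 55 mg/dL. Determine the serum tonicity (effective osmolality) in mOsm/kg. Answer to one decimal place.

Effective osmolality excludes urea (freely permeant across cell membranes):
2·Na + glucose
= 2·133 + 7.3
= 266 + 7.3
= 273.3 mOsm/kg

273.3 mOsm/kg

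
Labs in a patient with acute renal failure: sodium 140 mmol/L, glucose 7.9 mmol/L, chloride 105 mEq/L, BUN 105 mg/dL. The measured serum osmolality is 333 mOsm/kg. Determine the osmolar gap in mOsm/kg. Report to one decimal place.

Calculated osmolality = 2·Na + glucose + BUN/2.8
= 2·140 + 7.9 + 105/2.8
= 280 + 7.90 + 37.50
= 325.4 mOsm/kg ≈ 325.4 mOsm/kg
Osmolar gap = measured − calculated = 333 − 325.4 = 7.6 mOsm/kg

7.6 mOsm/kg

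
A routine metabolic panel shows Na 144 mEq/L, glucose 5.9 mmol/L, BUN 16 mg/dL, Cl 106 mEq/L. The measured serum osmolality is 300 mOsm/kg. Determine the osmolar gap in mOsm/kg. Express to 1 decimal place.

Calculated osmolality = 2·Na + glucose + BUN/2.8
= 2·144 + 5.9 + 16/2.8
= 288 + 5.90 + 5.71
= 299.61 mOsm/kg ≈ 299.6 mOsm/kg
Osmolar gap = measured − calculated = 300 − 299.6 = 0.4 mOsm/kg

0.4 mOsm/kg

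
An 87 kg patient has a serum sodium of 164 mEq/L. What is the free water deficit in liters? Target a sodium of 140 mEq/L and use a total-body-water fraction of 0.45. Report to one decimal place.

6.7 L

TBW = 0.45 · 87 = 39.15 L
Free water deficit = TBW · (Na/140 − 1)
= 39.15 · (164/140 − 1)
= 39.15 · 0.1714
= 6.71 L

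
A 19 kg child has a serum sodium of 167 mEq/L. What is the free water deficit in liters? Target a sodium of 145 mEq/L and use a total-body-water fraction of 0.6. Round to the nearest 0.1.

1.7 L

TBW = 0.6 · 19 = 11.4 L
Free water deficit = TBW · (Na/145 − 1)
= 11.4 · (167/145 − 1)
= 11.4 · 0.1517
= 1.73 L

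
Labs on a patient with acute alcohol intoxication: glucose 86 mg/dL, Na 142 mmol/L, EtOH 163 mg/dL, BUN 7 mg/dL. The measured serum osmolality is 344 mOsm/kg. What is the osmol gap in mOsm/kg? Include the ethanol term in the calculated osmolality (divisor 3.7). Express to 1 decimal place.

8.7 mOsm/kg

Calculated osmolality = 2·Na + glucose/18 + BUN/2.8 + ethanol/3.7
= 2·142 + 86/18 + 7/2.8 + 163/3.7
= 284 + 4.78 + 2.50 + 44.05
= 335.33 mOsm/kg ≈ 335.3 mOsm/kg
Osmolar gap = measured − calculated = 344 − 335.3 = 8.7 mOsm/kg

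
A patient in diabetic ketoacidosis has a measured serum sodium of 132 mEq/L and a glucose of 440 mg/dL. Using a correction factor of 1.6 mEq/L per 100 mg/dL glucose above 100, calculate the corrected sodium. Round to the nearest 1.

137 mEq/L

Corrected Na = measured Na + 1.6 · (glucose − 100)/100
= 132 + 1.6 · (440 − 100)/100
= 132 + 5.4
= 137.4 mEq/L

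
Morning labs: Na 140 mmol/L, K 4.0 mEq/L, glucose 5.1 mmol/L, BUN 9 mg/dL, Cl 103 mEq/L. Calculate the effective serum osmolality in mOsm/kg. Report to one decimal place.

Effective osmolality excludes urea (freely permeant across cell membranes):
2·Na + glucose
= 2·140 + 5.1
= 280 + 5.1
= 285.1 mOsm/kg

285.1 mOsm/kg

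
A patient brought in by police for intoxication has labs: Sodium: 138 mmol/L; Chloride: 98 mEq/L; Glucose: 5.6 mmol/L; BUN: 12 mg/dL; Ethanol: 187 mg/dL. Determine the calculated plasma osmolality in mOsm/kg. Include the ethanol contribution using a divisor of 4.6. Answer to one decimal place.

Calculated osmolality = 2·Na + glucose + BUN/2.8 + ethanol/4.6
= 2·138 + 5.6 + 12/2.8 + 187/4.6
= 276 + 5.60 + 4.29 + 40.65
= 326.54 mOsm/kg

326.5 mOsm/kg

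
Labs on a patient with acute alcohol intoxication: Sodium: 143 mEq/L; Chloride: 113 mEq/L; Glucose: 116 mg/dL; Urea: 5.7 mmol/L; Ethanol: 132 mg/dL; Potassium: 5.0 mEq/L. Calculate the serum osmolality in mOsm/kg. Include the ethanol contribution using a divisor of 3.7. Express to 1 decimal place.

333.8 mOsm/kg

Calculated osmolality = 2·Na + glucose/18 + urea + ethanol/3.7
= 2·143 + 116/18 + 5.7 + 132/3.7
= 286 + 6.44 + 5.70 + 35.68
= 333.82 mOsm/kg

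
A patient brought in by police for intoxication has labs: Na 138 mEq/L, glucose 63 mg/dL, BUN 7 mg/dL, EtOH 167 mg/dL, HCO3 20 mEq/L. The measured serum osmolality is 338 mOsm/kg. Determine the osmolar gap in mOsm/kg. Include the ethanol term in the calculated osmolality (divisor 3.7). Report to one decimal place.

10.9 mOsm/kg

Calculated osmolality = 2·Na + glucose/18 + BUN/2.8 + ethanol/3.7
= 2·138 + 63/18 + 7/2.8 + 167/3.7
= 276 + 3.50 + 2.50 + 45.14
= 327.14 mOsm/kg ≈ 327.1 mOsm/kg
Osmolar gap = measured − calculated = 338 − 327.1 = 10.9 mOsm/kg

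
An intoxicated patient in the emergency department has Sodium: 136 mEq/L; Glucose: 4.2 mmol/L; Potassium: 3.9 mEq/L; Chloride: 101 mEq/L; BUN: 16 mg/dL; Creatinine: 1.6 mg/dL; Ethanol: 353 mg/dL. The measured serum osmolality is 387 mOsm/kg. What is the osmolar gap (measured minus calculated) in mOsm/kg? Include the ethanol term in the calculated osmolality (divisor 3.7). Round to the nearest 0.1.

Calculated osmolality = 2·Na + glucose + BUN/2.8 + ethanol/3.7
= 2·136 + 4.2 + 16/2.8 + 353/3.7
= 272 + 4.20 + 5.71 + 95.41
= 377.32 mOsm/kg ≈ 377.3 mOsm/kg
Osmolar gap = measured − calculated = 387 − 377.3 = 9.7 mOsm/kg

9.7 mOsm/kg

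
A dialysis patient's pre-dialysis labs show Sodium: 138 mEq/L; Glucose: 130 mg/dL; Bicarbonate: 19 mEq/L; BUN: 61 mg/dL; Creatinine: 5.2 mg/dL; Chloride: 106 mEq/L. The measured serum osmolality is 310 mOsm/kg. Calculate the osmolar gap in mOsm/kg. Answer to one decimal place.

5.0 mOsm/kg

Calculated osmolality = 2·Na + glucose/18 + BUN/2.8
= 2·138 + 130/18 + 61/2.8
= 276 + 7.22 + 21.79
= 305.01 mOsm/kg ≈ 305.0 mOsm/kg
Osmolar gap = measured − calculated = 310 − 305.0 = 5.0 mOsm/kg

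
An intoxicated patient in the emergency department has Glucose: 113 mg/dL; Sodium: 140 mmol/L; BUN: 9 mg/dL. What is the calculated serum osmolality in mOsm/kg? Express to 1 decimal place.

Calculated osmolality = 2·Na + glucose/18 + BUN/2.8
= 2·140 + 113/18 + 9/2.8
= 280 + 6.28 + 3.21
= 289.49 mOsm/kg

289.5 mOsm/kg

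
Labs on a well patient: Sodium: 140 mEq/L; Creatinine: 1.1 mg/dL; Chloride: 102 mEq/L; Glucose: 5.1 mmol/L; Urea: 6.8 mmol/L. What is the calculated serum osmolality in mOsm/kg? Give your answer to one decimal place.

Calculated osmolality = 2·Na + glucose + urea
= 2·140 + 5.1 + 6.8
= 280 + 5.10 + 6.80
= 291.9 mOsm/kg

291.9 mOsm/kg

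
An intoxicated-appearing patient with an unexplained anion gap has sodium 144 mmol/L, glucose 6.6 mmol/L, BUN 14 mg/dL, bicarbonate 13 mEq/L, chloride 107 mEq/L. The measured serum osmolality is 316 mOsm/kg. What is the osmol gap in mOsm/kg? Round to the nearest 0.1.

16.4 mOsm/kg

Calculated osmolality = 2·Na + glucose + BUN/2.8
= 2·144 + 6.6 + 14/2.8
= 288 + 6.60 + 5
= 299.6 mOsm/kg ≈ 299.6 mOsm/kg
Osmolar gap = measured − calculated = 316 − 299.6 = 16.4 mOsm/kg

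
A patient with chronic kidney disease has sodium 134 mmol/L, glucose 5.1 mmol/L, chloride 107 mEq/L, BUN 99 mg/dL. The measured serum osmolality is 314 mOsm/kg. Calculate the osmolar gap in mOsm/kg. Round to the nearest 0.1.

5.5 mOsm/kg

Calculated osmolality = 2·Na + glucose + BUN/2.8
= 2·134 + 5.1 + 99/2.8
= 268 + 5.10 + 35.36
= 308.46 mOsm/kg ≈ 308.5 mOsm/kg
Osmolar gap = measured − calculated = 314 − 308.5 = 5.5 mOsm/kg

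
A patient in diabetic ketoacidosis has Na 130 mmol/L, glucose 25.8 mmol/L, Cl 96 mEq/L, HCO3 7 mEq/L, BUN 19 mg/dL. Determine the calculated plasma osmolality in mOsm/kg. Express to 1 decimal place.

292.6 mOsm/kg

Calculated osmolality = 2·Na + glucose + BUN/2.8
= 2·130 + 25.8 + 19/2.8
= 260 + 25.80 + 6.79
= 292.59 mOsm/kg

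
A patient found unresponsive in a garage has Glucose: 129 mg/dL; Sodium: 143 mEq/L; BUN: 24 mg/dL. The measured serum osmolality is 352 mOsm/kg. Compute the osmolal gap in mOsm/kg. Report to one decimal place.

50.3 mOsm/kg

Calculated osmolality = 2·Na + glucose/18 + BUN/2.8
= 2·143 + 129/18 + 24/2.8
= 286 + 7.17 + 8.57
= 301.74 mOsm/kg ≈ 301.7 mOsm/kg
Osmolar gap = measured − calculated = 352 − 301.7 = 50.3 mOsm/kg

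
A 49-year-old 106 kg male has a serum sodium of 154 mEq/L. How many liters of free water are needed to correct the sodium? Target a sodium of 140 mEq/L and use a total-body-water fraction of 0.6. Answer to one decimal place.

6.4 L

TBW = 0.6 · 106 = 63.6 L
Free water deficit = TBW · (Na/140 − 1)
= 63.6 · (154/140 − 1)
= 63.6 · 0.1
= 6.36 L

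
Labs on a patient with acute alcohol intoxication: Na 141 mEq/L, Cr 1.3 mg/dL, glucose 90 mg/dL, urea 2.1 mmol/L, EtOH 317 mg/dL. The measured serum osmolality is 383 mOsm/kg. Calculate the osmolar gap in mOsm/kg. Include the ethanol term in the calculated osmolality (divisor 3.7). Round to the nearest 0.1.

Calculated osmolality = 2·Na + glucose/18 + urea + ethanol/3.7
= 2·141 + 90/18 + 2.1 + 317/3.7
= 282 + 5 + 2.10 + 85.68
= 374.78 mOsm/kg ≈ 374.8 mOsm/kg
Osmolar gap = measured − calculated = 383 − 374.8 = 8.2 mOsm/kg

8.2 mOsm/kg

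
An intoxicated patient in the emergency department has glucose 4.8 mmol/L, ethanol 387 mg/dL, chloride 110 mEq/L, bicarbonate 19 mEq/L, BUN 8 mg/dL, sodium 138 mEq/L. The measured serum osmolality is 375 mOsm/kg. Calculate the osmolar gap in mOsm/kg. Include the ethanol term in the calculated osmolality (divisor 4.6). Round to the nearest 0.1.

7.2 mOsm/kg

Calculated osmolality = 2·Na + glucose + BUN/2.8 + ethanol/4.6
= 2·138 + 4.8 + 8/2.8 + 387/4.6
= 276 + 4.80 + 2.86 + 84.13
= 367.79 mOsm/kg ≈ 367.8 mOsm/kg
Osmolar gap = measured − calculated = 375 − 367.8 = 7.2 mOsm/kg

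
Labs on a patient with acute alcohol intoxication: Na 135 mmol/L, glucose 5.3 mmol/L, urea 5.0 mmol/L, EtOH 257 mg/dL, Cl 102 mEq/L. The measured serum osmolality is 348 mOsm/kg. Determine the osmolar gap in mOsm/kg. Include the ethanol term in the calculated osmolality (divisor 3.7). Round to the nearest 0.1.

Calculated osmolality = 2·Na + glucose + urea + ethanol/3.7
= 2·135 + 5.3 + 5 + 257/3.7
= 270 + 5.30 + 5 + 69.46
= 349.76 mOsm/kg ≈ 349.8 mOsm/kg
Osmolar gap = measured − calculated = 348 − 349.8 = -1.8 mOsm/kg

-1.8 mOsm/kg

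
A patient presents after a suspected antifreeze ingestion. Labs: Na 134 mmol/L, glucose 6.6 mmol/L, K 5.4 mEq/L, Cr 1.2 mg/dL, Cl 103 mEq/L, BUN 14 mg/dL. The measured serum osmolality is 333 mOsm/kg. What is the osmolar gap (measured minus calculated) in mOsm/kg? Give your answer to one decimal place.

Calculated osmolality = 2·Na + glucose + BUN/2.8
= 2·134 + 6.6 + 14/2.8
= 268 + 6.60 + 5
= 279.6 mOsm/kg ≈ 279.6 mOsm/kg
Osmolar gap = measured − calculated = 333 − 279.6 = 53.4 mOsm/kg

53.4 mOsm/kg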